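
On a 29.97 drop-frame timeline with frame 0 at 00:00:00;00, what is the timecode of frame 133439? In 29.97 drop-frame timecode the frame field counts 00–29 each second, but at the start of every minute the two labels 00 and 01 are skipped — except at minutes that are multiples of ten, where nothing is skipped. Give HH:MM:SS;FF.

Ten DF minutes hold 17982 frames, so frame 133439 lies in block 7 (frames 125874–143855) with 7565 frames into that block.
The block's first minute is 1800 frames and the rest 1798 each; 7565 frames reaches minute 4, so 7 × 18 + 4 × 2 = 134 labels have been skipped so far.
Adding those back, label number 133439 + 134 = 133573 at 30 labels/s is 4452 s + 13 f = 1 h 14 min 12 s frame 13, i.e. 01:14:12;13.

01:14:12;13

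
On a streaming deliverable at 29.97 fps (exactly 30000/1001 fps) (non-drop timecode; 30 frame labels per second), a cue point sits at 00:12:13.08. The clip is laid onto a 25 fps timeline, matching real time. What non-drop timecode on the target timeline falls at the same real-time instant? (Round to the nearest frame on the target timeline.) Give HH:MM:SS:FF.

00:12:14:00

Source frame index: (0×3600 + 12×60 + 13) × 30 + 8 = 21998.
Real time: 21998 / (30000/1001) = 11009999/15000 s.
Target frame: (11009999/15000) × (25) = 11009999/600 ≈ 18349.998 → 18350.
At 25 labels/s: frame 18350 → 00:12:14:00.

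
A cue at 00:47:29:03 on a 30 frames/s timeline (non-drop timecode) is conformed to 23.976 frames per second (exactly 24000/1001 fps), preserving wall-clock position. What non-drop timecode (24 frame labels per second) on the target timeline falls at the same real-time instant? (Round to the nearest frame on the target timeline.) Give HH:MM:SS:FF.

Source frame index: (0×3600 + 47×60 + 29) × 30 + 3 = 85473.
Real time: 85473 / (30) = 28491/10 s.
Target frame: (28491/10) × (24000/1001) = 68378400/1001 ≈ 68310.090 → 68310.
At 24 labels/s: frame 68310 → 00:47:26:06.

00:47:26:06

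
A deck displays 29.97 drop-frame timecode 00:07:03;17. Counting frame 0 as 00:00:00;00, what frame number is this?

As if non-drop at 30 labels/s: (0 × 3600 + 7 × 60 + 3) × 30 + 17 = 12707.
Minute boundaries passed: 7; those not divisible by 10: 7 − 0 = 7; dropped labels = 2 × 7 = 14.
Actual frame index = 12707 − 14 = 12693.

12693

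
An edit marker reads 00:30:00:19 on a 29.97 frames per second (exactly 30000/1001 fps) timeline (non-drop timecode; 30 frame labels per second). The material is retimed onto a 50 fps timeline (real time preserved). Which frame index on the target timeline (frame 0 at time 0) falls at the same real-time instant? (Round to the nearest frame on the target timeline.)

Source frame index: (0×3600 + 30×60 + 0) × 30 + 19 = 54019.
Real time: 54019 / (30000/1001) = 54073019/30000 s.
Target frame: (54073019/30000) × (50) = 54073019/600 ≈ 90121.698 → 90122.

frame 90122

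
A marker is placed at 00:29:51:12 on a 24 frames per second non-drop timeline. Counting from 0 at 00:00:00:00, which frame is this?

42996

Total seconds to the label: (0 × 3600 + 29 × 60 + 51) = 1791.
Frame index = 1791 × 24 + 12 = 42996.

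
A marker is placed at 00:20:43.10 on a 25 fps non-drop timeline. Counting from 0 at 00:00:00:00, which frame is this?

Total seconds to the label: (0 × 3600 + 20 × 60 + 43) = 1243.
Frame index = 1243 × 25 + 10 = 31085.

31085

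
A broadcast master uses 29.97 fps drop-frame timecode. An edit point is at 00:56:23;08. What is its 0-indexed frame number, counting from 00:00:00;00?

Complete 10-minute blocks: 5, each 17982 frames → 89910.
Remaining 6 whole minutes in the current block: 1800 + 5 × 1798 = 10790 frames.
Within the current minute: 23 × 30 + 8 − 2 = 696 (labels ;00/;01 skipped at this minute). Total = 89910 + 10790 + 696 = 101396.

101396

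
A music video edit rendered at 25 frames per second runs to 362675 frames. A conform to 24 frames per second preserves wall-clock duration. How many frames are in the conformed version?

Target frames = source frames × (target rate / source rate) = 362675 × (24)/(25) = 362675 × 24/25 = 348168.

348168 frames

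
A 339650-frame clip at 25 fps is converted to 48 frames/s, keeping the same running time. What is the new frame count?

Target frames = source frames × (target rate / source rate) = 339650 × (48)/(25) = 339650 × 48/25 = 652128.

652128 frames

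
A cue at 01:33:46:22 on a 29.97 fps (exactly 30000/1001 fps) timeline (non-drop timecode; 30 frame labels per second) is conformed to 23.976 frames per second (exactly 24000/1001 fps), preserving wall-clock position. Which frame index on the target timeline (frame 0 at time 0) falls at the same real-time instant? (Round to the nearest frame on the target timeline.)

Source frame index: (1×3600 + 33×60 + 46) × 30 + 22 = 168802.
Real time: 168802 / (30000/1001) = 84485401/15000 s.
Target frame: (84485401/15000) × (24000/1001) = 675208/5 ≈ 135041.600 → 135042.

frame 135042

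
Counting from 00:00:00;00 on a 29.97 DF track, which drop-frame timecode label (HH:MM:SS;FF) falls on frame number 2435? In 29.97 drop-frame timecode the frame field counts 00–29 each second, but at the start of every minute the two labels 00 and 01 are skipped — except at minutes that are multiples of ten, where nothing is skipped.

00:01:21;07

Ten DF minutes hold 17982 frames, so frame 2435 lies in block 0 (frames 0–17981) with 2435 frames into that block.
The block's first minute is 1800 frames and the rest 1798 each; 2435 frames reaches minute 1, so 0 × 18 + 1 × 2 = 2 labels have been skipped so far.
Adding those back, label number 2435 + 2 = 2437 at 30 labels/s is 81 s + 7 f = 0 h 1 min 21 s frame 7, i.e. 00:01:21;07.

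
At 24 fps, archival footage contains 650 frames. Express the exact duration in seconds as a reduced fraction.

Running time = 650 ÷ (24) = 650 × 1/24 = 325/12 s.

325/12 seconds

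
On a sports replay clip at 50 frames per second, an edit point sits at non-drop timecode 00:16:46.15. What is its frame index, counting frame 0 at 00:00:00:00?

Total seconds to the label: (0 × 3600 + 16 × 60 + 46) = 1006.
Frame index = 1006 × 50 + 15 = 50315.

50315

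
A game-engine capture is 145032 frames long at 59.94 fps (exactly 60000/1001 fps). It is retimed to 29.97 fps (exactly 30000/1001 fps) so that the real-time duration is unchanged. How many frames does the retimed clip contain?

Frames at target rate = 145032 × (30000/1001) / (60000/1001) = 72516.

72516 frames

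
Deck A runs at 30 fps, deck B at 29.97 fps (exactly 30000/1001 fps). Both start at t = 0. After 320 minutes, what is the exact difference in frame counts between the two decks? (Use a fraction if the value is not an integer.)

576000/1001 frames

320 min = 19200 s.
A emits 30 × 19200 = 576000 frames; B emits 30000/1001 × 19200 = 576000000/1001.
Difference = 576000/1001 frames (≈ 575.4246); B is behind A.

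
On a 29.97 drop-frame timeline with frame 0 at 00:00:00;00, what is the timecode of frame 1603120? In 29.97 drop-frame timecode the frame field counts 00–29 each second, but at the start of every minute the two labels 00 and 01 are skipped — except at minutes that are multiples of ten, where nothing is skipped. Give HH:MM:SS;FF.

Ten DF minutes hold 17982 frames, so frame 1603120 lies in block 89 (frames 1600398–1618379) with 2722 frames into that block.
The block's first minute is 1800 frames and the rest 1798 each; 2722 frames reaches minute 1, so 89 × 18 + 1 × 2 = 1604 labels have been skipped so far.
Adding those back, label number 1603120 + 1604 = 1604724 at 30 labels/s is 53490 s + 24 f = 14 h 51 min 30 s frame 24, i.e. 14:51:30;24.

14:51:30;24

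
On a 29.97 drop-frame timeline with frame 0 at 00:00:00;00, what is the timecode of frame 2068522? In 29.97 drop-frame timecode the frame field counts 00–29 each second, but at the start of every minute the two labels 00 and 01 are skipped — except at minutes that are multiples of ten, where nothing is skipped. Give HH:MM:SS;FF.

Each 10-minute DF block holds 10 × 60 × 30 − 9 × 2 = 17982 frames. 2068522 ÷ 17982 → 115 full blocks, remainder 592.
Within the partial block the first minute is 1800 frames and each further minute 1798, so 0 further minute boundaries passed. Total skipped labels = 18 × 115 + 2 × 0 = 2070.
Non-drop label index = 2068522 + 2070 = 2070592; at 30 labels/s that is 19:10:19:22, i.e. DF 19:10:19;22.

19:10:19;22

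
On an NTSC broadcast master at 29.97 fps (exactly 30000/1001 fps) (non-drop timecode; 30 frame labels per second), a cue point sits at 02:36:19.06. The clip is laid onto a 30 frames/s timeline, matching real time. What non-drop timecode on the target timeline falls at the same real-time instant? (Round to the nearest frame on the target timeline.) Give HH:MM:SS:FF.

Source frame index: (2×3600 + 36×60 + 19) × 30 + 6 = 281376.
Real time: 281376 / (30000/1001) = 5867862/625 s.
Target frame: (5867862/625) × (30) = 35207172/125 ≈ 281657.376 → 281657.
At 30 labels/s: frame 281657 → 02:36:28:17.

02:36:28:17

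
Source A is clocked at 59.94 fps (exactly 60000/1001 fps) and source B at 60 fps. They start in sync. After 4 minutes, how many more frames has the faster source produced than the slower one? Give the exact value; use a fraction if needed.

14400/1001 frames

4 min = 240 s.
A emits 60000/1001 × 240 = 14400000/1001 frames; B emits 60 × 240 = 14400.
Difference = 14400/1001 frames (≈ 14.3856); B is ahead of A.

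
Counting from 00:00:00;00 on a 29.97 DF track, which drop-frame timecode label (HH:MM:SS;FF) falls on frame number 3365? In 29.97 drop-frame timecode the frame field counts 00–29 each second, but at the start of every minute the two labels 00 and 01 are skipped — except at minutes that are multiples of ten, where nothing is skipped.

Ten DF minutes hold 17982 frames, so frame 3365 lies in block 0 (frames 0–17981) with 3365 frames into that block.
The block's first minute is 1800 frames and the rest 1798 each; 3365 frames reaches minute 1, so 0 × 18 + 1 × 2 = 2 labels have been skipped so far.
Adding those back, label number 3365 + 2 = 3367 at 30 labels/s is 112 s + 7 f = 0 h 1 min 52 s frame 7, i.e. 00:01:52;07.

00:01:52;07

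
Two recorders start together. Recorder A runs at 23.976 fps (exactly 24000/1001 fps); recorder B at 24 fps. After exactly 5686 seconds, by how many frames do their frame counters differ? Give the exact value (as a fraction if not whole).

A emits 24000/1001 × 5686 = 136464000/1001 frames; B emits 24 × 5686 = 136464.
Difference = 136464/1001 frames (≈ 136.3277); B is ahead of A.

136464/1001 frames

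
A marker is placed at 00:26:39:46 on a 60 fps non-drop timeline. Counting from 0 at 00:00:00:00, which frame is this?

frame 95986

Total seconds to the label: (0 × 3600 + 26 × 60 + 39) = 1599.
Frame index = 1599 × 60 + 46 = 95986.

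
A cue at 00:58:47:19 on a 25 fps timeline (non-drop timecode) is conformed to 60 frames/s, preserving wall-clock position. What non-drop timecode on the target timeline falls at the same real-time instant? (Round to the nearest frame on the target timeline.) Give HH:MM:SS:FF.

Source frame index: (0×3600 + 58×60 + 47) × 25 + 19 = 88194.
Real time: 88194 / (25) = 88194/25 s.
Target frame: (88194/25) × (60) = 1058328/5 ≈ 211665.600 → 211666.
At 60 labels/s: frame 211666 → 00:58:47:46.

00:58:47:46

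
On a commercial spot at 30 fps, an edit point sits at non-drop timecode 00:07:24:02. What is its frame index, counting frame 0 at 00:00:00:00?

frame 13322

Total seconds to the label: (0 × 3600 + 7 × 60 + 24) = 444.
Frame index = 444 × 30 + 2 = 13322.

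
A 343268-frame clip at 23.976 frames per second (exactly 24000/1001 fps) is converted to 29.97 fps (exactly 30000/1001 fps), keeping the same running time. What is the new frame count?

429085 frames

Target frames = source frames × (target rate / source rate) = 343268 × (30000/1001)/(24000/1001) = 343268 × 5/4 = 429085.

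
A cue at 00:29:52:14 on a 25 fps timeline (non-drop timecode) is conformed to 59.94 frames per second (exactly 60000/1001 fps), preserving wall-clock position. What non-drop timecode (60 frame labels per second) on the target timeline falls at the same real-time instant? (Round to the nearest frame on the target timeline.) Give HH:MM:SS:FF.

00:29:50:46

Source frame index: (0×3600 + 29×60 + 52) × 25 + 14 = 44814.
Real time: 44814 / (25) = 44814/25 s.
Target frame: (44814/25) × (60000/1001) = 1396800/13 ≈ 107446.154 → 107446.
At 60 labels/s: frame 107446 → 00:29:50:46.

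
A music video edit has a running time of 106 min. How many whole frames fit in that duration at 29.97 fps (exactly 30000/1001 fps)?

190609 frames

106 min = 6360 s.
Frames = 6360 × 30000/1001 = 190800000/1001 ≈ 190609.3906.
Complete frames: 190609.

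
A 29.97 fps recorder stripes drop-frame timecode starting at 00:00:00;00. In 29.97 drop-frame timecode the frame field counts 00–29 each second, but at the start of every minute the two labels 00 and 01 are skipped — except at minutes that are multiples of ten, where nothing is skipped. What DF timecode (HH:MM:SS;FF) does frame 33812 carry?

Ten DF minutes hold 17982 frames, so frame 33812 lies in block 1 (frames 17982–35963) with 15830 frames into that block.
The block's first minute is 1800 frames and the rest 1798 each; 15830 frames reaches minute 8, so 1 × 18 + 8 × 2 = 34 labels have been skipped so far.
Adding those back, label number 33812 + 34 = 33846 at 30 labels/s is 1128 s + 6 f = 0 h 18 min 48 s frame 6, i.e. 00:18:48;06.

00:18:48;06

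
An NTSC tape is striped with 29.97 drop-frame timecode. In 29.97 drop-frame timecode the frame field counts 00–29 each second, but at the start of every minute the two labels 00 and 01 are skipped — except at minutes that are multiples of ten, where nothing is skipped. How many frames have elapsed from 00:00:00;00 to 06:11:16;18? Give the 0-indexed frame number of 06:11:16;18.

Complete 10-minute blocks: 37, each 17982 frames → 665334.
Remaining 1 whole minute in the current block: 1800 + 0 × 1798 = 1800 frames.
Within the current minute: 16 × 30 + 18 − 2 = 496 (labels ;00/;01 skipped at this minute). Total = 665334 + 1800 + 496 = 667630.

667630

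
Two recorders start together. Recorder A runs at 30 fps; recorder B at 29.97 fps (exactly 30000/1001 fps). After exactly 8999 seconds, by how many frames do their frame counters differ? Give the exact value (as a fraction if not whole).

269970/1001 frames

A emits 30 × 8999 = 269970 frames; B emits 30000/1001 × 8999 = 269970000/1001.
Difference = 269970/1001 frames (≈ 269.7003); B is behind A.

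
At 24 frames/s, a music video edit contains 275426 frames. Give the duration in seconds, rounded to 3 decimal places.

Running time = 275426 × 1/24 = 137713/12 s ≈ 11476.083 s.

11476.083 seconds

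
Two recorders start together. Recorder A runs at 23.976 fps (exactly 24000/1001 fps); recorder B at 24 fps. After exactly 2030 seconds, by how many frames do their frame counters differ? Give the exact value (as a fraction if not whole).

6960/143 frames

A emits 24000/1001 × 2030 = 6960000/143 frames; B emits 24 × 2030 = 48720.
Difference = 6960/143 frames (≈ 48.6713); B is ahead of A.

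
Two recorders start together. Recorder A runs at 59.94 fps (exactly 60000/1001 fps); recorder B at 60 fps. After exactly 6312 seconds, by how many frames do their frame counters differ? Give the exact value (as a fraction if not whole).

A emits 60000/1001 × 6312 = 378720000/1001 frames; B emits 60 × 6312 = 378720.
Difference = 378720/1001 frames (≈ 378.3417); B is ahead of A.

378720/1001 frames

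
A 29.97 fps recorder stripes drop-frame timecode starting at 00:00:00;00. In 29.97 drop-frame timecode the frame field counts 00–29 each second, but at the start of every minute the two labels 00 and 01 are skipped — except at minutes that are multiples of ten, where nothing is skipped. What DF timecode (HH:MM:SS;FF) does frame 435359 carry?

04:02:06;15

Each 10-minute DF block holds 10 × 60 × 30 − 9 × 2 = 17982 frames. 435359 ÷ 17982 → 24 full blocks, remainder 3791.
Within the partial block the first minute is 1800 frames and each further minute 1798, so 2 further minute boundaries passed. Total skipped labels = 18 × 24 + 2 × 2 = 436.
Non-drop label index = 435359 + 436 = 435795; at 30 labels/s that is 04:02:06:15, i.e. DF 04:02:06;15.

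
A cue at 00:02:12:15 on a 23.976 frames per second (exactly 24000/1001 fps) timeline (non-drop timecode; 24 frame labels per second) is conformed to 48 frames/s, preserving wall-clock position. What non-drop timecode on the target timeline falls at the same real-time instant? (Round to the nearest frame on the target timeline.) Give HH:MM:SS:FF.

00:02:12:36

Source frame index: (0×3600 + 2×60 + 12) × 24 + 15 = 3183.
Real time: 3183 / (24000/1001) = 1062061/8000 s.
Target frame: (1062061/8000) × (48) = 3186183/500 ≈ 6372.366 → 6372.
At 48 labels/s: frame 6372 → 00:02:12:36.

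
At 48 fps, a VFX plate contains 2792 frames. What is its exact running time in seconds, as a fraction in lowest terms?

349/6 seconds

Running time = 2792 ÷ (48) = 2792 × 1/48 = 349/6 s.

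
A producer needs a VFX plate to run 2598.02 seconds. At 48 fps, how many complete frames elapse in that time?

Frames = 2598.02 × 48 = 3117624/25 ≈ 124704.9600.
Complete frames: 124704.

124704 frames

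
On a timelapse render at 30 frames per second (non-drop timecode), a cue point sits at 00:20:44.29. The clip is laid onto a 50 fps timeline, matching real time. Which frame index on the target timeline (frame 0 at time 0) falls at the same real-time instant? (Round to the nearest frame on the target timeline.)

frame 62248

Source frame index: (0×3600 + 20×60 + 44) × 30 + 29 = 37349.
Real time: 37349 / (30) = 37349/30 s.
Target frame: (37349/30) × (50) = 186745/3 ≈ 62248.333 → 62248.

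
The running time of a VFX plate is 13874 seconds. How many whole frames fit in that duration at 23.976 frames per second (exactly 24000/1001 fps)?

Frames = 13874 × 24000/1001 = 47568000/143 ≈ 332643.3566.
Complete frames: 332643.

332643 frames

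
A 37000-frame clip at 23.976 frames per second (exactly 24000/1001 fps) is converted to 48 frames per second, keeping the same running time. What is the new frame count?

74074 frames

Target frames = source frames × (target rate / source rate) = 37000 × (48)/(24000/1001) = 37000 × 1001/500 = 74074.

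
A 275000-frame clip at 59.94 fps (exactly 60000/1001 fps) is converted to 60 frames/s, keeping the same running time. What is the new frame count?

275275 frames

Target frames = source frames × (target rate / source rate) = 275000 × (60)/(60000/1001) = 275000 × 1001/1000 = 275275.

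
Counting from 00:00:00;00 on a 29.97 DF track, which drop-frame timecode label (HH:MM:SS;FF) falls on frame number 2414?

00:01:20;16

Ten DF minutes hold 17982 frames, so frame 2414 lies in block 0 (frames 0–17981) with 2414 frames into that block.
The block's first minute is 1800 frames and the rest 1798 each; 2414 frames reaches minute 1, so 0 × 18 + 1 × 2 = 2 labels have been skipped so far.
Adding those back, label number 2414 + 2 = 2416 at 30 labels/s is 80 s + 16 f = 0 h 1 min 20 s frame 16, i.e. 00:01:20;16.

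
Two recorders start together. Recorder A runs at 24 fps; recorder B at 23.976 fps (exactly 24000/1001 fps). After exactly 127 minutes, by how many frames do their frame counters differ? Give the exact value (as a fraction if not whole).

127 min = 7620 s.
A emits 24 × 7620 = 182880 frames; B emits 24000/1001 × 7620 = 182880000/1001.
Difference = 182880/1001 frames (≈ 182.6973); B is behind A.

182880/1001 frames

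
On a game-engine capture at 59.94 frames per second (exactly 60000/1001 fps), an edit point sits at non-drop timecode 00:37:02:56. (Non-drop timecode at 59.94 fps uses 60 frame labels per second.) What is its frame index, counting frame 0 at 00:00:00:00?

frame 133376

Total seconds to the label: (0 × 3600 + 37 × 60 + 2) = 2222.
Frame index = 2222 × 60 + 56 = 133376.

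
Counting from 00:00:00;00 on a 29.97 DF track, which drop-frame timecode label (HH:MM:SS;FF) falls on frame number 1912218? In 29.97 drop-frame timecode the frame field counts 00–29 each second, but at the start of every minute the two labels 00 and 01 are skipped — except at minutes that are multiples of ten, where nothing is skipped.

Ten DF minutes hold 17982 frames, so frame 1912218 lies in block 106 (frames 1906092–1924073) with 6126 frames into that block.
The block's first minute is 1800 frames and the rest 1798 each; 6126 frames reaches minute 3, so 106 × 18 + 3 × 2 = 1914 labels have been skipped so far.
Adding those back, label number 1912218 + 1914 = 1914132 at 30 labels/s is 63804 s + 12 f = 17 h 43 min 24 s frame 12, i.e. 17:43:24;12.

17:43:24;12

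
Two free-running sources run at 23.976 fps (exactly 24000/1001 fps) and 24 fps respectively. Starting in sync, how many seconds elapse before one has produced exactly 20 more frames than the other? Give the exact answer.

The gap grows by |24 − 24000/1001| = 24/1001 frames per second.
Time for a 20-frame gap: 20 ÷ (24/1001) = 5005/6 s.

5005/6 seconds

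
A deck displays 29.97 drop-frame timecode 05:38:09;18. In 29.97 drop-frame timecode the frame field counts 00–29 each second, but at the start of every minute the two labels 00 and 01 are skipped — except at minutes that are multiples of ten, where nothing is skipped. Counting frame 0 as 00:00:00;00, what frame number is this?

Complete 10-minute blocks: 33, each 17982 frames → 593406.
Remaining 8 whole minutes in the current block: 1800 + 7 × 1798 = 14386 frames.
Within the current minute: 9 × 30 + 18 − 2 = 286 (labels ;00/;01 skipped at this minute). Total = 593406 + 14386 + 286 = 608078.

608078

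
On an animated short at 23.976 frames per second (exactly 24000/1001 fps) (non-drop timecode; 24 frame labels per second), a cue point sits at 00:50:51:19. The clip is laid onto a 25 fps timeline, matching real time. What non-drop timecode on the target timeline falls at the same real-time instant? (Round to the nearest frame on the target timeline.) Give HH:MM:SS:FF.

Source frame index: (0×3600 + 50×60 + 51) × 24 + 19 = 73243.
Real time: 73243 / (24000/1001) = 73316243/24000 s.
Target frame: (73316243/24000) × (25) = 73316243/960 ≈ 76371.086 → 76371.
At 25 labels/s: frame 76371 → 00:50:54:21.

00:50:54:21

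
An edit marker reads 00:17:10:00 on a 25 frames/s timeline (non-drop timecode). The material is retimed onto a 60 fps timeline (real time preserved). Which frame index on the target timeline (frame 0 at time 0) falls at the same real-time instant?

Source frame index: (0×3600 + 17×60 + 10) × 25 + 0 = 25750.
Real time: 25750 / (25) = 1030 s.
Target frame: (1030) × (60) = 61800.

frame 61800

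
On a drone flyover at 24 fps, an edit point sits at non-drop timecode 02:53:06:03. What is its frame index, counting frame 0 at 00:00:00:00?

Total seconds to the label: (2 × 3600 + 53 × 60 + 6) = 10386.
Frame index = 10386 × 24 + 3 = 249267.

249267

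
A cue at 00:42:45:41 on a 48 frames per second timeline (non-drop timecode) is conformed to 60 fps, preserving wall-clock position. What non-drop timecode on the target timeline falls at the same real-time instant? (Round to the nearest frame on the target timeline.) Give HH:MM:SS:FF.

Source frame index: (0×3600 + 42×60 + 45) × 48 + 41 = 123161.
Real time: 123161 / (48) = 123161/48 s.
Target frame: (123161/48) × (60) = 615805/4 ≈ 153951.250 → 153951.
At 60 labels/s: frame 153951 → 00:42:45:51.

00:42:45:51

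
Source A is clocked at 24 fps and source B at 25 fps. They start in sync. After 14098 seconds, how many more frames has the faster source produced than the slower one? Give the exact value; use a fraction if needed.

14098 frames

A emits 24 × 14098 = 338352 frames; B emits 25 × 14098 = 352450.
Difference = 14098 frames; B is ahead of A.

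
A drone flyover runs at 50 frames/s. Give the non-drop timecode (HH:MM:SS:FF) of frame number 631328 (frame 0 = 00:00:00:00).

03:30:26:28

631328 ÷ 50 = 12626 full seconds, remainder 28 frames.
12626 s = 3 h 30 min 26 s.
Timecode: 03:30:26:28.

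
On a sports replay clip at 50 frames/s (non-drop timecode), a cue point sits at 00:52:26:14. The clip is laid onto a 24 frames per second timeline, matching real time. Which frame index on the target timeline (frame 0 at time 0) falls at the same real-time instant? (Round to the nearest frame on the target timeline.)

frame 75511

Source frame index: (0×3600 + 52×60 + 26) × 50 + 14 = 157314.
Real time: 157314 / (50) = 78657/25 s.
Target frame: (78657/25) × (24) = 1887768/25 ≈ 75510.720 → 75511.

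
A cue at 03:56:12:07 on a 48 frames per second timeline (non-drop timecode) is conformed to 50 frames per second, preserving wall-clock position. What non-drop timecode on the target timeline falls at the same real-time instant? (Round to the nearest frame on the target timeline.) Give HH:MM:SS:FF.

Source frame index: (3×3600 + 56×60 + 12) × 48 + 7 = 680263.
Real time: 680263 / (48) = 680263/48 s.
Target frame: (680263/48) × (50) = 17006575/24 ≈ 708607.292 → 708607.
At 50 labels/s: frame 708607 → 03:56:12:07.

03:56:12:07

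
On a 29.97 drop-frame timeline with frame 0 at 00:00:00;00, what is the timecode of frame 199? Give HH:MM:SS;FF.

Each 10-minute DF block holds 10 × 60 × 30 − 9 × 2 = 17982 frames. 199 ÷ 17982 → 0 full blocks, remainder 199.
Within the partial block the first minute is 1800 frames and each further minute 1798, so 0 further minute boundaries passed. Total skipped labels = 18 × 0 + 2 × 0 = 0.
Non-drop label index = 199 + 0 = 199; at 30 labels/s that is 00:00:06:19, i.e. DF 00:00:06;19.

00:00:06;19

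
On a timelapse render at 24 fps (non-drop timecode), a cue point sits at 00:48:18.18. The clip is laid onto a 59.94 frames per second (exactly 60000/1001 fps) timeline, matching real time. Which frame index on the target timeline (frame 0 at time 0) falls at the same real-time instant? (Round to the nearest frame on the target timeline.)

Source frame index: (0×3600 + 48×60 + 18) × 24 + 18 = 69570.
Real time: 69570 / (24) = 11595/4 s.
Target frame: (11595/4) × (60000/1001) = 173925000/1001 ≈ 173751.249 → 173751.

frame 173751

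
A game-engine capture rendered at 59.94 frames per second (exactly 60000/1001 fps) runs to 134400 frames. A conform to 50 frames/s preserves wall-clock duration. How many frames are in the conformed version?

112112 frames

Target frames = source frames × (target rate / source rate) = 134400 × (50)/(60000/1001) = 134400 × 1001/1200 = 112112.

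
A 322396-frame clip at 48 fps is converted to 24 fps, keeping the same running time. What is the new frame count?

Target frames = source frames × (target rate / source rate) = 322396 × (24)/(48) = 322396 × 1/2 = 161198.

161198 frames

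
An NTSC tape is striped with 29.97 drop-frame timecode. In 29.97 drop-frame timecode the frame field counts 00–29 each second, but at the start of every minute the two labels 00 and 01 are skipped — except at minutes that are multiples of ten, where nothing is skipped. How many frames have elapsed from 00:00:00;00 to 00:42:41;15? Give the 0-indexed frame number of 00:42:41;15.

76769

As if non-drop at 30 labels/s: (0 × 3600 + 42 × 60 + 41) × 30 + 15 = 76845.
Minute boundaries passed: 42; those not divisible by 10: 42 − 4 = 38; dropped labels = 2 × 38 = 76.
Actual frame index = 76845 − 76 = 76769.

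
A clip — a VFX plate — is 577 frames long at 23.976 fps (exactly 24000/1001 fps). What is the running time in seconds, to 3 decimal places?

24.066 seconds

Running time = 577 × 1001/24000 = 577577/24000 s ≈ 24.066 s.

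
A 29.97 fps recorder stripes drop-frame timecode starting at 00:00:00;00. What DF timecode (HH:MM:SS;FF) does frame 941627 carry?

08:43:38;29

Ten DF minutes hold 17982 frames, so frame 941627 lies in block 52 (frames 935064–953045) with 6563 frames into that block.
The block's first minute is 1800 frames and the rest 1798 each; 6563 frames reaches minute 3, so 52 × 18 + 3 × 2 = 942 labels have been skipped so far.
Adding those back, label number 941627 + 942 = 942569 at 30 labels/s is 31418 s + 29 f = 8 h 43 min 38 s frame 29, i.e. 08:43:38;29.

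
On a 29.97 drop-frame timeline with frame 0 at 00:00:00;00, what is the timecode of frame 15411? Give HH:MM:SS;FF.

Ten DF minutes hold 17982 frames, so frame 15411 lies in block 0 (frames 0–17981) with 15411 frames into that block.
The block's first minute is 1800 frames and the rest 1798 each; 15411 frames reaches minute 8, so 0 × 18 + 8 × 2 = 16 labels have been skipped so far.
Adding those back, label number 15411 + 16 = 15427 at 30 labels/s is 514 s + 7 f = 0 h 8 min 34 s frame 7, i.e. 00:08:34;07.

00:08:34;07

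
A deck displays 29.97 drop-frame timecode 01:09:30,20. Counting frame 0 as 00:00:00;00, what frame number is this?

124994

Complete 10-minute blocks: 6, each 17982 frames → 107892.
Remaining 9 whole minutes in the current block: 1800 + 8 × 1798 = 16184 frames.
Within the current minute: 30 × 30 + 20 − 2 = 918 (labels ;00/;01 skipped at this minute). Total = 107892 + 16184 + 918 = 124994.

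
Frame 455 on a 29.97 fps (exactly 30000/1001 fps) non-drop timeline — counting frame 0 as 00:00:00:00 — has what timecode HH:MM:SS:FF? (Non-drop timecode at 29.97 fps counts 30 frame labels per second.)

455 ÷ 30 = 15 full seconds, remainder 5 frames.
15 s = 0 h 0 min 15 s.
Timecode: 00:00:15:05.

00:00:15:05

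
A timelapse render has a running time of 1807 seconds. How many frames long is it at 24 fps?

43368 frames

Frames = 1807 × 24 = 43368.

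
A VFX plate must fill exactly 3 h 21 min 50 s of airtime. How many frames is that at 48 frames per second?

3 h 21 min 50 s = 12110 s.
Frames = 12110 × 48 = 581280.

581280 frames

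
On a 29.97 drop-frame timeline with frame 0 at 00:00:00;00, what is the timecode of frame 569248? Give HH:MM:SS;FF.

05:16:33;28

Each 10-minute DF block holds 10 × 60 × 30 − 9 × 2 = 17982 frames. 569248 ÷ 17982 → 31 full blocks, remainder 11806.
Within the partial block the first minute is 1800 frames and each further minute 1798, so 6 further minute boundaries passed. Total skipped labels = 18 × 31 + 2 × 6 = 570.
Non-drop label index = 569248 + 570 = 569818; at 30 labels/s that is 05:16:33:28, i.e. DF 05:16:33;28.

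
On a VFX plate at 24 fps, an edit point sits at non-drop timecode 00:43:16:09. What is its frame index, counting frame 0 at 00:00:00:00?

62313

Total seconds to the label: (0 × 3600 + 43 × 60 + 16) = 2596.
Frame index = 2596 × 24 + 9 = 62313.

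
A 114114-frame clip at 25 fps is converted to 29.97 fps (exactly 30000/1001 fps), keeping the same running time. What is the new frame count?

Target frames = source frames × (target rate / source rate) = 114114 × (30000/1001)/(25) = 114114 × 1200/1001 = 136800.

136800 frames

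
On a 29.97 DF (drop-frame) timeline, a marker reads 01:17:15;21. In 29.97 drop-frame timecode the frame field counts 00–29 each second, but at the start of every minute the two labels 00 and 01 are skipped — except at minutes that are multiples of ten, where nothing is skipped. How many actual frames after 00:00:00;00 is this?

138931

Complete 10-minute blocks: 7, each 17982 frames → 125874.
Remaining 7 whole minutes in the current block: 1800 + 6 × 1798 = 12588 frames.
Within the current minute: 15 × 30 + 21 − 2 = 469 (labels ;00/;01 skipped at this minute). Total = 125874 + 12588 + 469 = 138931.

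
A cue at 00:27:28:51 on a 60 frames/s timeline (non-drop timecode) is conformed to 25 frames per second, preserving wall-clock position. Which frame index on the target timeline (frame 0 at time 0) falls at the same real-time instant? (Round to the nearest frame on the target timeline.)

Source frame index: (0×3600 + 27×60 + 28) × 60 + 51 = 98931.
Real time: 98931 / (60) = 32977/20 s.
Target frame: (32977/20) × (25) = 164885/4 ≈ 41221.250 → 41221.

frame 41221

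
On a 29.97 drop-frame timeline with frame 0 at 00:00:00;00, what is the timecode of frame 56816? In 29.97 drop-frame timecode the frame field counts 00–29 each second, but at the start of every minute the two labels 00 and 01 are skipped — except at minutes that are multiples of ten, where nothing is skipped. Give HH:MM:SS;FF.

Ten DF minutes hold 17982 frames, so frame 56816 lies in block 3 (frames 53946–71927) with 2870 frames into that block.
The block's first minute is 1800 frames and the rest 1798 each; 2870 frames reaches minute 1, so 3 × 18 + 1 × 2 = 56 labels have been skipped so far.
Adding those back, label number 56816 + 56 = 56872 at 30 labels/s is 1895 s + 22 f = 0 h 31 min 35 s frame 22, i.e. 00:31:35;22.

00:31:35;22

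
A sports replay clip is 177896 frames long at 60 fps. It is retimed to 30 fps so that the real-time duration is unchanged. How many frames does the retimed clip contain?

88948 frames

Target frames = source frames × (target rate / source rate) = 177896 × (30)/(60) = 177896 × 1/2 = 88948.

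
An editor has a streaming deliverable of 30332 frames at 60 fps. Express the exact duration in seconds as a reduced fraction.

7583/15 seconds

Running time = 30332 ÷ (60) = 30332 × 1/60 = 7583/15 s.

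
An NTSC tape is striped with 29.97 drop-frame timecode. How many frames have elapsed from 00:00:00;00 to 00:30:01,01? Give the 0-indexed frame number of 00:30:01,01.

53977

As if non-drop at 30 labels/s: (0 × 3600 + 30 × 60 + 1) × 30 + 1 = 54031.
Minute boundaries passed: 30; those not divisible by 10: 30 − 3 = 27; dropped labels = 2 × 27 = 54.
Actual frame index = 54031 − 54 = 53977.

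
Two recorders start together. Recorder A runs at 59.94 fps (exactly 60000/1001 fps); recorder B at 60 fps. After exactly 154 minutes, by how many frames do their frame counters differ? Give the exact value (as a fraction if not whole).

154 min = 9240 s.
A emits 60000/1001 × 9240 = 7200000/13 frames; B emits 60 × 9240 = 554400.
Difference = 7200/13 frames (≈ 553.8462); B is ahead of A.

7200/13 frames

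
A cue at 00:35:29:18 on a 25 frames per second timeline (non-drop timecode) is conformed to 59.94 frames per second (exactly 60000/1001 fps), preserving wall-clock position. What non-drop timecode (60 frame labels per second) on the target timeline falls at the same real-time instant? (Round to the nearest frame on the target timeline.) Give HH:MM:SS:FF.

00:35:27:36

Source frame index: (0×3600 + 35×60 + 29) × 25 + 18 = 53243.
Real time: 53243 / (25) = 53243/25 s.
Target frame: (53243/25) × (60000/1001) = 127783200/1001 ≈ 127655.544 → 127656.
At 60 labels/s: frame 127656 → 00:35:27:36.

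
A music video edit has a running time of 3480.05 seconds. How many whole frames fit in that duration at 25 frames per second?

Frames = 3480.05 × 25 = 348005/4 ≈ 87001.2500.
Complete frames: 87001.

87001 frames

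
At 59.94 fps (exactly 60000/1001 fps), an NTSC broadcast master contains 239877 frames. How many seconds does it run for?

Running time = 239877 / (60000/1001) = 4001.94795 s.

4001.94795 seconds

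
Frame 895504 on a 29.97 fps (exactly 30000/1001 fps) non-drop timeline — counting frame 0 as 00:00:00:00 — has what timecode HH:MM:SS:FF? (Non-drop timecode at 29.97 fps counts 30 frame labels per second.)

895504 ÷ 30 = 29850 full seconds, remainder 4 frames.
29850 s = 8 h 17 min 30 s.
Timecode: 08:17:30:04.

08:17:30:04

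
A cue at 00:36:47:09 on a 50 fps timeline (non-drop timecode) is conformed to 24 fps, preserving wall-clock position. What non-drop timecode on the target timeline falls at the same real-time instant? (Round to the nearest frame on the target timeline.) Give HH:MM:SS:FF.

00:36:47:04

Source frame index: (0×3600 + 36×60 + 47) × 50 + 9 = 110359.
Real time: 110359 / (50) = 110359/50 s.
Target frame: (110359/50) × (24) = 1324308/25 ≈ 52972.320 → 52972.
At 24 labels/s: frame 52972 → 00:36:47:04.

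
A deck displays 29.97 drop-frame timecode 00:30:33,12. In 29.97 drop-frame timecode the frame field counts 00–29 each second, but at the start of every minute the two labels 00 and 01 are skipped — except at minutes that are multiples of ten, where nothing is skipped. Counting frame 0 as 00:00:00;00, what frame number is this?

As if non-drop at 30 labels/s: (0 × 3600 + 30 × 60 + 33) × 30 + 12 = 55002.
Minute boundaries passed: 30; those not divisible by 10: 30 − 3 = 27; dropped labels = 2 × 27 = 54.
Actual frame index = 55002 − 54 = 54948.

54948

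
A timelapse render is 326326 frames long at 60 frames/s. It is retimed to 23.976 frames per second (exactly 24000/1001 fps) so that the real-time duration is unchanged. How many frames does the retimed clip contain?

Target frames = source frames × (target rate / source rate) = 326326 × (24000/1001)/(60) = 326326 × 400/1001 = 130400.

130400 frames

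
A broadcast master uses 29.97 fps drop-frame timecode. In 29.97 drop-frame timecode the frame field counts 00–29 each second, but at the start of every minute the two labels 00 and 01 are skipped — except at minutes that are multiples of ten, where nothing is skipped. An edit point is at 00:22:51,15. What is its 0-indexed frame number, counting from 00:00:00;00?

Complete 10-minute blocks: 2, each 17982 frames → 35964.
Remaining 2 whole minutes in the current block: 1800 + 1 × 1798 = 3598 frames.
Within the current minute: 51 × 30 + 15 − 2 = 1543 (labels ;00/;01 skipped at this minute). Total = 35964 + 3598 + 1543 = 41105.

41105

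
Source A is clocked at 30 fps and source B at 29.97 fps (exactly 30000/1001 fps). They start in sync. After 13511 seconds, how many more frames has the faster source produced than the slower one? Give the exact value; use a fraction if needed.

A emits 30 × 13511 = 405330 frames; B emits 30000/1001 × 13511 = 405330000/1001.
Difference = 405330/1001 frames (≈ 404.9251); B is behind A.

405330/1001 frames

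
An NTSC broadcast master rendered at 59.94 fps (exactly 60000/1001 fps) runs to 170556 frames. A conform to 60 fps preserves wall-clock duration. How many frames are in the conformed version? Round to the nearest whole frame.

Frames at target rate = 170556 × (60) / (60000/1001) = 42681639/250 ≈ 170726.556.
Nearest whole frame: 170727.

170727 frames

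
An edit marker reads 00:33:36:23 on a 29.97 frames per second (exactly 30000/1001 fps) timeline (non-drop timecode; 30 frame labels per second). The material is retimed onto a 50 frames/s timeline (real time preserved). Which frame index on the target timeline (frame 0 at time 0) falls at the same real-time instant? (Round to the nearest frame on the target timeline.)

frame 100939

Source frame index: (0×3600 + 33×60 + 36) × 30 + 23 = 60503.
Real time: 60503 / (30000/1001) = 60563503/30000 s.
Target frame: (60563503/30000) × (50) = 60563503/600 ≈ 100939.172 → 100939.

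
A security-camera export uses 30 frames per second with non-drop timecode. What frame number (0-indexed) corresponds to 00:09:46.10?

frame 17590

Total seconds to the label: (0 × 3600 + 9 × 60 + 46) = 586.
Frame index = 586 × 30 + 10 = 17590.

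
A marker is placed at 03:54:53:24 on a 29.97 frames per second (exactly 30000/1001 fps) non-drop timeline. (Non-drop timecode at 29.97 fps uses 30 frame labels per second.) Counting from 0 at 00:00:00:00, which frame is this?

Total seconds to the label: (3 × 3600 + 54 × 60 + 53) = 14093.
Frame index = 14093 × 30 + 24 = 422814.

422814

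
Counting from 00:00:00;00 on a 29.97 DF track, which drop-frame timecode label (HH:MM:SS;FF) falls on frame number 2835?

00:01:34;17

Ten DF minutes hold 17982 frames, so frame 2835 lies in block 0 (frames 0–17981) with 2835 frames into that block.
The block's first minute is 1800 frames and the rest 1798 each; 2835 frames reaches minute 1, so 0 × 18 + 1 × 2 = 2 labels have been skipped so far.
Adding those back, label number 2835 + 2 = 2837 at 30 labels/s is 94 s + 17 f = 0 h 1 min 34 s frame 17, i.e. 00:01:34;17.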